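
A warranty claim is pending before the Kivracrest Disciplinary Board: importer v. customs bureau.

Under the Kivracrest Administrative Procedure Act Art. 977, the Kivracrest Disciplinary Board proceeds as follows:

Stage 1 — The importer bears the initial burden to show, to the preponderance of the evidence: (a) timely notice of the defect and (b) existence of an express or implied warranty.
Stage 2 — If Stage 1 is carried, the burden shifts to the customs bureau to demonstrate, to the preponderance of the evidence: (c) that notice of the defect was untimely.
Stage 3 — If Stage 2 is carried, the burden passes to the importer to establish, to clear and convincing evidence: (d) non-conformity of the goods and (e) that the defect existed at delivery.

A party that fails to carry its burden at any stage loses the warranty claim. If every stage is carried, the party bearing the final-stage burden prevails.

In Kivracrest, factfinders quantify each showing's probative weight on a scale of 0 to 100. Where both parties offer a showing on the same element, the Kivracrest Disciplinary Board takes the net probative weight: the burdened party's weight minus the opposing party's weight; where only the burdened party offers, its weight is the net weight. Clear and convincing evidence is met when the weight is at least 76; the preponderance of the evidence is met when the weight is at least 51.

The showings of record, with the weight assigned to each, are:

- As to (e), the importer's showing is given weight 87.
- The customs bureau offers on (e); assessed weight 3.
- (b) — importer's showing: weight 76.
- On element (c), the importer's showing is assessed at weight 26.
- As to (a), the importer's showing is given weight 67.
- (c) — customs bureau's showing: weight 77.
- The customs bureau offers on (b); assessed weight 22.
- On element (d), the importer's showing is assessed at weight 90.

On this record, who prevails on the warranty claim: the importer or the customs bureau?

Stage 1 (importer, the preponderance of the evidence, weight is at least 51): (a) 67 ≥ 51 — meets; (b) net 76−22=54 ≥ 51 — meets.
  The importer carries Stage 1; the customs bureau now bears the burden.
Stage 2 (customs bureau, the preponderance of the evidence, weight is at least 51): (c) net 77−26=51 ≥ 51 — meets.
  The customs bureau carries Stage 2; the importer now bears the burden.
Stage 3 (importer, clear and convincing evidence, weight is at least 76): (d) 90 ≥ 76 — meets; (e) net 87−3=84 ≥ 76 — meets.
  The importer carries the last stage.
With every stage satisfied, the importer prevails.

importer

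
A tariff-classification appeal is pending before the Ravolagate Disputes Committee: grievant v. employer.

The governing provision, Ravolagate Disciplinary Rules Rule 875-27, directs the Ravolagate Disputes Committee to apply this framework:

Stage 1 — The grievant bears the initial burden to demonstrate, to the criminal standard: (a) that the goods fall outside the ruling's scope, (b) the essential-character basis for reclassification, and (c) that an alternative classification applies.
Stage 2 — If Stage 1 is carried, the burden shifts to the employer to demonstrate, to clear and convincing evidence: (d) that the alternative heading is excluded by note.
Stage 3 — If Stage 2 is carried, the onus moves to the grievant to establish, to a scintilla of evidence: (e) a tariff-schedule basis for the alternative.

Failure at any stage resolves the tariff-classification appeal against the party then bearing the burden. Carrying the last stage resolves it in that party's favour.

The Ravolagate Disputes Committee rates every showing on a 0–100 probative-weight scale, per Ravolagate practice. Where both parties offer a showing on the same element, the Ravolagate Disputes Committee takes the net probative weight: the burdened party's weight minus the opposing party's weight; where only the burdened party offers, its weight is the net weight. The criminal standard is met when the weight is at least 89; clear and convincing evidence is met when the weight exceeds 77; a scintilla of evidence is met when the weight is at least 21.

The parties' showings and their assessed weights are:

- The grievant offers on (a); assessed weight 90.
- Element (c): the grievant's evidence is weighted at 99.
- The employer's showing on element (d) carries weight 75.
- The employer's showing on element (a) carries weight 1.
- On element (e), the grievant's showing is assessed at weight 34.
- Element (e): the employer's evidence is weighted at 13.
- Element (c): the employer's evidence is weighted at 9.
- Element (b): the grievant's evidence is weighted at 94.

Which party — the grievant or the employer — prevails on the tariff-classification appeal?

grievant

At Stage 1 the grievant must meet the criminal standard (weight is at least 89): on (a) the weight is 90 less the opposing 1 gives net 89, which does reach 89, so (a) meets the standard; on (b) the weight is 94, ≥ 89, so (b) meets the standard; on (c) the weight is 99 less the opposing 9 gives net 90, ≥ 89, so (c) meets the standard.
  The grievant carries Stage 1; the employer now bears the burden.
At Stage 2 the employer must meet clear and convincing evidence (weight exceeds 77): on (d) the weight is 75, ≤ 77, so (d) does not meet the standard.
  Stage 2 not carried; the employer fails its burden.
The grievant prevails.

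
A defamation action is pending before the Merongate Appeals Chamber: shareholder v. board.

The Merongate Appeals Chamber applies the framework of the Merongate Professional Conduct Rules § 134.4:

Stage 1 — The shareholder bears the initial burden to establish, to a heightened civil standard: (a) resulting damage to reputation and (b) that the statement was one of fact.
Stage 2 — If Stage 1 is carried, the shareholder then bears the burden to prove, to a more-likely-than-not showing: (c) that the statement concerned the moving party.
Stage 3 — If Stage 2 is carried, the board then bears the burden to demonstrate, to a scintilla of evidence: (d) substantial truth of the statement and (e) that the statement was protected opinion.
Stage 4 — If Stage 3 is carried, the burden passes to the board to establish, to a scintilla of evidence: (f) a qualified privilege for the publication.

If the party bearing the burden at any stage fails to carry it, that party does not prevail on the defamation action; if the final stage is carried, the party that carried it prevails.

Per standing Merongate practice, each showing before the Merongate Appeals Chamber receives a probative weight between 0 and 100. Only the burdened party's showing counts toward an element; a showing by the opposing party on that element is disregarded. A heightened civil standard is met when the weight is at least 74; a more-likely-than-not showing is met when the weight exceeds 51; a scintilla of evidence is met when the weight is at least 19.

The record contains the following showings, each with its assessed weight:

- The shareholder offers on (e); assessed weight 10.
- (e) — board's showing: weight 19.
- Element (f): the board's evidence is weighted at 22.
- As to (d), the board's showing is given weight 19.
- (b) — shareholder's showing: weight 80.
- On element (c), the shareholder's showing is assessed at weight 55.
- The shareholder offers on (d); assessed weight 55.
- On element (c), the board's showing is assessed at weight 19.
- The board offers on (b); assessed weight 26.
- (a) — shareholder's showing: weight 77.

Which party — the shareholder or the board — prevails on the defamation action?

board

Stage 1 — burden on shareholder; standard: a heightened civil standard (weight is at least 74).
    (a): 77 ≥ 74 [met]
    (b): 80 (board's 26 disregarded) ≥ 74 [met]
  All elements met. The shareholder retains the burden for Stage 2.
Stage 2 — burden on shareholder; standard: a more-likely-than-not showing (weight exceeds 51).
    (c): 55 (board's 19 disregarded) > 51 [met]
  The shareholder carries Stage 2; the board now bears the burden.
Stage 3 — burden on board; standard: a scintilla of evidence (weight is at least 19).
    (d): 19 (shareholder's 55 disregarded) ≥ 19 [met]
    (e): 19 (shareholder's 10 disregarded) ≥ 19 [met]
  Stage 3 carried; the burden remains with the board.
Stage 4 — burden on board; standard: a scintilla of evidence (weight is at least 19).
    (f): 22 ≥ 19 [met]
  All elements met at the final stage.
Every stage carried; the board prevails.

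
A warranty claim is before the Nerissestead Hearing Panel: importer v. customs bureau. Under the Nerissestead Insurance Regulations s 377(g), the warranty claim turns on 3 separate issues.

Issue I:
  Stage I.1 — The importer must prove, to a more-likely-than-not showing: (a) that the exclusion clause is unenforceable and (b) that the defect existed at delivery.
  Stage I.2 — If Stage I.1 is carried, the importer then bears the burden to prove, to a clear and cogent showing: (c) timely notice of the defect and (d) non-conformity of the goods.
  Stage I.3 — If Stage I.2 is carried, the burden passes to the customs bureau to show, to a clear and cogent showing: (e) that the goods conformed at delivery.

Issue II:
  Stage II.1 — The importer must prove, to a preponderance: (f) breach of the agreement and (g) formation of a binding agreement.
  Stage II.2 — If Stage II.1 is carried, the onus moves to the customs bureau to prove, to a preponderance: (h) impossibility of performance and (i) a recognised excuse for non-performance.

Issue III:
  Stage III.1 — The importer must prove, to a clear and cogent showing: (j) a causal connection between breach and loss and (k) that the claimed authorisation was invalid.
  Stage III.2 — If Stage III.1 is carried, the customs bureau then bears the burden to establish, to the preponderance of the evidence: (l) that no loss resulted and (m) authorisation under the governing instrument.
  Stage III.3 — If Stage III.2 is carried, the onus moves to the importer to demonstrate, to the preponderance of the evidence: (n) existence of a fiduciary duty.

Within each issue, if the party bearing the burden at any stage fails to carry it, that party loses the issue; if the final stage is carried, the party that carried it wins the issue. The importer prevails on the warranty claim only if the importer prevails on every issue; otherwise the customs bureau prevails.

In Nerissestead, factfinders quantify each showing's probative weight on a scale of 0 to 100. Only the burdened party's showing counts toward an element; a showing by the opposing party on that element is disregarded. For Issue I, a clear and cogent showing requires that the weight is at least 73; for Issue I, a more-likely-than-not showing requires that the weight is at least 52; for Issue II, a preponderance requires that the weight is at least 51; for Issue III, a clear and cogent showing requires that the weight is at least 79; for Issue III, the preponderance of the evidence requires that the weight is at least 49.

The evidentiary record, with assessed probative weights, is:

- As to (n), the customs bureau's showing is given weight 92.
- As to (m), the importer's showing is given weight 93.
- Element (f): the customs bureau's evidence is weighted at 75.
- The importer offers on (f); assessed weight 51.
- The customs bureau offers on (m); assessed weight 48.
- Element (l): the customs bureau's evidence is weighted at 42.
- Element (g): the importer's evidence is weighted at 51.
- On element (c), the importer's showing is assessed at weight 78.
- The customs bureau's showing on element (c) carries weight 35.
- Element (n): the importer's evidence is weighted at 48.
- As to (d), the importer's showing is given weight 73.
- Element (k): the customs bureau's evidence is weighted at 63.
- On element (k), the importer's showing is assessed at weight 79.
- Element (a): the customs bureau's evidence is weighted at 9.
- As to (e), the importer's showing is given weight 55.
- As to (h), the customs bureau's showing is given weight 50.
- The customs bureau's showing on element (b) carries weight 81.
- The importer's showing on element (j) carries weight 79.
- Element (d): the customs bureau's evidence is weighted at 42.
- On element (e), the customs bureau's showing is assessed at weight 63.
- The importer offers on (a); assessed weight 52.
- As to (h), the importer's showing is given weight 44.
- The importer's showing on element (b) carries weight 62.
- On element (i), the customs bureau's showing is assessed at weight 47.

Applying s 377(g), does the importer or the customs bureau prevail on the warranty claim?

importer

— Issue I —
At Stage I.1 the importer must meet a more-likely-than-not showing (weight is at least 52): on (a) the weight is 52 (the customs bureau's 9 is given no effect), which does reach 52, so (a) meets the standard; on (b) the weight is 62 (the customs bureau's 81 is given no effect), which does reach 52, so (b) meets the standard.
  All elements met. The importer retains the burden for Stage I.2.
At Stage I.2 the importer must meet a clear and cogent showing (weight is at least 73): on (c) the weight is 78 (the customs bureau's 35 is given no effect), ≥ 73, so (c) meets the standard; on (d) the weight is 73 (the customs bureau's 42 is given no effect), ≥ 73, so (d) meets the standard.
  Stage I.2 carried; the burden shifts to the customs bureau.
At Stage I.3 the customs bureau must meet a clear and cogent showing (weight is at least 73): on (e) the weight is 63 (the importer's 55 is given no effect), which does not reach 73, so (e) does not meet the standard.
  Stage I.3 not carried; the customs bureau fails its burden.
So the importer prevails on this issue.
— Issue II —
At Stage II.1 the importer must meet a preponderance (weight is at least 51): on (f) the weight is 51 (the customs bureau's 75 is given no effect), ≥ 51, so (f) meets the standard; on (g) the weight is 51, which does reach 51, so (g) meets the standard.
  The importer carries Stage II.1; the customs bureau now bears the burden.
At Stage II.2 the customs bureau must meet a preponderance (weight is at least 51): on (h) the weight is 50 (the importer's 44 is given no effect), which does not reach 51, so (h) does not meet the standard; on (i) the weight is 47, which does not reach 51, so (i) does not meet the standard.
  The customs bureau does not carry Stage II.2.
The analysis ends at Stage II.2; the importer prevails on this issue.
— Issue III —
At Stage III.1 the importer must meet a clear and cogent showing (weight is at least 79): on (j) the weight is 79, which does reach 79, so (j) meets the standard; on (k) the weight is 79 (the customs bureau's 63 is given no effect), which does reach 79, so (k) meets the standard.
  The importer carries Stage III.1; the customs bureau now bears the burden.
At Stage III.2 the customs bureau must meet the preponderance of the evidence (weight is at least 49): on (l) the weight is 42, < 49, so (l) does not meet the standard; on (m) the weight is 48 (the importer's 93 is given no effect), < 49, so (m) does not meet the standard.
  The customs bureau does not carry Stage III.2.
So the importer prevails on this issue.
Per-issue: Issue I → importer; Issue II → importer; Issue III → importer. The importer must prevail on every issue; overall, the importer prevails.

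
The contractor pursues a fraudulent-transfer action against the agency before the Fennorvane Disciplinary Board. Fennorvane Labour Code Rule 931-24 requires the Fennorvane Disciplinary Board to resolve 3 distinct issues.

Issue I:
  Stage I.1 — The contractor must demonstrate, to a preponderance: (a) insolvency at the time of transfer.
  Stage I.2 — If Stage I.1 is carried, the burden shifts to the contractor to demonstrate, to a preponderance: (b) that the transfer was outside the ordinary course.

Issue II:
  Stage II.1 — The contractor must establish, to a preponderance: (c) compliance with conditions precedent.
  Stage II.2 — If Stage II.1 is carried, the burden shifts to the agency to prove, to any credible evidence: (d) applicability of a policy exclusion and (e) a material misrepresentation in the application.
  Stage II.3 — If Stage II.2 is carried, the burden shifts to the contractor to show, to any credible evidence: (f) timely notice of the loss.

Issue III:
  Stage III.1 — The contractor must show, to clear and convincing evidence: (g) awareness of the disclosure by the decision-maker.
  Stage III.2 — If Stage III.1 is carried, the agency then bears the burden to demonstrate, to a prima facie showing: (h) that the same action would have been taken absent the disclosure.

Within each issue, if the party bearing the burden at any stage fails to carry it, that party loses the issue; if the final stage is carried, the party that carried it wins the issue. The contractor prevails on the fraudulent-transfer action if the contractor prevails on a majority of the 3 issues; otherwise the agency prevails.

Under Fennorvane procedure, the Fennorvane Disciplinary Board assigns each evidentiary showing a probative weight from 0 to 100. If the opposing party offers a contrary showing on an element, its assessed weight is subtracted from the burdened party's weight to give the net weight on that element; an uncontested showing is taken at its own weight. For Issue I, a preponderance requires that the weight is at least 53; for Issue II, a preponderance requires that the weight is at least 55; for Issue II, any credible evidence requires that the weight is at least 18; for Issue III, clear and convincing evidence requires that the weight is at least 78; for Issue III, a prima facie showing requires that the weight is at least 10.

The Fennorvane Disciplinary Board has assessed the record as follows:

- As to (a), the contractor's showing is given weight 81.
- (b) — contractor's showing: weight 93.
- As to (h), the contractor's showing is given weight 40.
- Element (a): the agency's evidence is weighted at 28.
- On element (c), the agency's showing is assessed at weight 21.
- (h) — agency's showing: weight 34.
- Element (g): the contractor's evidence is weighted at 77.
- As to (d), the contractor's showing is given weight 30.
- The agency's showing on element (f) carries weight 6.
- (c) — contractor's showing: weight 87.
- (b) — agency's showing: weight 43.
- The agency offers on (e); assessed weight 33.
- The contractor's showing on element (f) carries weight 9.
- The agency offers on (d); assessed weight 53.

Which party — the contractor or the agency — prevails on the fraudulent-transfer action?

agency

— Issue I —
Stage I.1 — burden on contractor; standard: a preponderance (weight is at least 53).
    (a): 81 − 28 = 53 ≥ 53 [met]
  Stage I.1 is satisfied; the contractor continues to bear the burden.
Stage I.2 — burden on contractor; standard: a preponderance (weight is at least 53).
    (b): 93 − 43 = 50 < 53 [not met]
  Not every element is met, so the contractor fails to carry Stage I.2.
The analysis ends at Stage I.2; the agency prevails on this issue.
— Issue II —
Stage II.1 — burden on contractor; standard: a preponderance (weight is at least 55).
    (c): 87 − 21 = 66 ≥ 55 [met]
  The contractor carries Stage II.1; the agency now bears the burden.
Stage II.2 — burden on agency; standard: any credible evidence (weight is at least 18).
    (d): 53 − 30 = 23 ≥ 18 [met]
    (e): 33 ≥ 18 [met]
  Stage II.2 is satisfied; the onus moves to the contractor.
Stage II.3 — burden on contractor; standard: any credible evidence (weight is at least 18).
    (f): 9 − 6 = 3 < 18 [not met]
  The contractor does not carry Stage II.3.
So the agency prevails on this issue.
— Issue III —
At Stage III.1 the contractor must meet clear and convincing evidence (weight is at least 78): on (g) the weight is 77, < 78, so (g) does not meet the standard.
  The contractor does not carry Stage III.1.
So the agency prevails on this issue.
Per-issue: Issue I → agency; Issue II → agency; Issue III → agency. The contractor must prevail on a majority of issues; overall, the agency prevails.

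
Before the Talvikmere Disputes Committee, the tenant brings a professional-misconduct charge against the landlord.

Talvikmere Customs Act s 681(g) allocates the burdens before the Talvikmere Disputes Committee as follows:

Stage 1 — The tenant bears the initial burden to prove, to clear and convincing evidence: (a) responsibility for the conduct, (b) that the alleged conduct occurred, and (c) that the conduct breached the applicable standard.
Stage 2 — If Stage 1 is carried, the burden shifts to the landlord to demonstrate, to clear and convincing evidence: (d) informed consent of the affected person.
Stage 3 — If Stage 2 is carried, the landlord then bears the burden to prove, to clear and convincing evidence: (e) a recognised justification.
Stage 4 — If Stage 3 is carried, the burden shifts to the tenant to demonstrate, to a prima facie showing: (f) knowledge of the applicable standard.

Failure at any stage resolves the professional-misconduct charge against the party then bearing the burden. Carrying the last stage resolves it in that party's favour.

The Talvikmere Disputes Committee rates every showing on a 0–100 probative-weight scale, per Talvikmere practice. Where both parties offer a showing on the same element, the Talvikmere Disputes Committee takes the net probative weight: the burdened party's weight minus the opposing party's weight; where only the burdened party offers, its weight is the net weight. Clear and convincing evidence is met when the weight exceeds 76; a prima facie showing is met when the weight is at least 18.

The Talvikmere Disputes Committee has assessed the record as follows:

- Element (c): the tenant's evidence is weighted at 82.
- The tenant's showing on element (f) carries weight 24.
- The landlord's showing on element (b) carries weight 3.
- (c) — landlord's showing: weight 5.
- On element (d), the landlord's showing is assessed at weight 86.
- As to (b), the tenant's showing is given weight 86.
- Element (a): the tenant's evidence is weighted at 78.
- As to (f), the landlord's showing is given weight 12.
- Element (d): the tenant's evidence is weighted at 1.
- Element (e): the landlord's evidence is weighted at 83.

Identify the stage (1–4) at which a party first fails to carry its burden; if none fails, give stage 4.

stage 4

Stage 1 (tenant, clear and convincing evidence, weight exceeds 76): (a) 78 > 76 — meets; (b) net 86−3=83 > 76 — meets; (c) net 82−5=77 > 76 — meets.
  All elements met. The burden passes to the landlord.
Stage 2 (landlord, clear and convincing evidence, weight exceeds 76): (d) net 86−1=85 > 76 — meets.
  Stage 2 is satisfied; the landlord continues to bear the burden.
Stage 3 (landlord, clear and convincing evidence, weight exceeds 76): (e) 83 > 76 — meets.
  The landlord carries Stage 3; the tenant now bears the burden.
Stage 4 (tenant, a prima facie showing, weight is at least 18): (f) net 24−12=12 < 18 — fails.
  The tenant does not carry Stage 4.
The landlord prevails.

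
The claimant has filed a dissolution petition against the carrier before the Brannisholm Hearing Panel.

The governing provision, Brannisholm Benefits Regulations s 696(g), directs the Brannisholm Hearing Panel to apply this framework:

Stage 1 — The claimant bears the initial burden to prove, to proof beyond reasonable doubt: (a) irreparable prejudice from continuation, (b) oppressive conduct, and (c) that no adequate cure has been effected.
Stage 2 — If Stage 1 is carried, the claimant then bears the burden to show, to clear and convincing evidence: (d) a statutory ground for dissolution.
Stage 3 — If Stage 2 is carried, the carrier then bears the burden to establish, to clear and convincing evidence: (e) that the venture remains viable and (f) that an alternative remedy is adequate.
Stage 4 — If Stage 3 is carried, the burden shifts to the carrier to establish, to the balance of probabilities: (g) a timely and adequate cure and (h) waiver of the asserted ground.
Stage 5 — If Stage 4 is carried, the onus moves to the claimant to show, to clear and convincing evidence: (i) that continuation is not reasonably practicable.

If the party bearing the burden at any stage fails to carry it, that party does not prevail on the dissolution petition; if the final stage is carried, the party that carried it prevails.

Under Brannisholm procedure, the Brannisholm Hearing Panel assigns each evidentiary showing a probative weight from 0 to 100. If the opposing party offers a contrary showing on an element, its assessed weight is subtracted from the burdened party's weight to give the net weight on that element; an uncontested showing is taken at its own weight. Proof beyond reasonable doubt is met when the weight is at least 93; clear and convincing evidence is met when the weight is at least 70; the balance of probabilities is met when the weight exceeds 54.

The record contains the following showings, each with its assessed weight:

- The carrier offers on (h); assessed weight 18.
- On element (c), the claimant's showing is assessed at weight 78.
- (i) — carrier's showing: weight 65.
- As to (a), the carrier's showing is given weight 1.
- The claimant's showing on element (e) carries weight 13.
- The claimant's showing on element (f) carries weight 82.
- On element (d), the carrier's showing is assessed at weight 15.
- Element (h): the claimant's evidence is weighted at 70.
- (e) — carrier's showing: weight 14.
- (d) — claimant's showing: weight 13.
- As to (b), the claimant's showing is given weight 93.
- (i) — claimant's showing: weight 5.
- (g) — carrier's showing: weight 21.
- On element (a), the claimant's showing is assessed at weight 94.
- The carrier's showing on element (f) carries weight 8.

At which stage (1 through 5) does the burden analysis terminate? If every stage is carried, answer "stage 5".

stage 1

Stage 1 (claimant, proof beyond reasonable doubt, weight is at least 93): (a) net 94−1=93 ≥ 93 — meets; (b) 93 ≥ 93 — meets; (c) 78 < 93 — fails.
  Stage 1 not carried; the claimant fails its burden.
The analysis ends at Stage 1; the carrier prevails.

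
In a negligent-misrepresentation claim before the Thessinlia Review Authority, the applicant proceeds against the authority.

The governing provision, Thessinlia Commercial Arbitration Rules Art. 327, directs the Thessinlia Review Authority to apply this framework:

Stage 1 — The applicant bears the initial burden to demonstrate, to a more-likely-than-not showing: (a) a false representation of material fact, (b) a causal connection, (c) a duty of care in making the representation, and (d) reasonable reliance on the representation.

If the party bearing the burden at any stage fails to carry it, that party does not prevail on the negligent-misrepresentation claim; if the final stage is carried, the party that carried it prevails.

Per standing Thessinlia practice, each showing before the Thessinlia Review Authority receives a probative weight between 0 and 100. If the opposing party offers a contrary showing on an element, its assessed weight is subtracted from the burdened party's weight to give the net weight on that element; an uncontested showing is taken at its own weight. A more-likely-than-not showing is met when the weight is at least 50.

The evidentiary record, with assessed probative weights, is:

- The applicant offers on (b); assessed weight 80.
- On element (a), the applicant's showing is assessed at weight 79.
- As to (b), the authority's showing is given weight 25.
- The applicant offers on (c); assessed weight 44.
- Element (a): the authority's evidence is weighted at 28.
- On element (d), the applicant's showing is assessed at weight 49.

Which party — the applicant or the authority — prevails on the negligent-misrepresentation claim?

authority

At Stage 1 the applicant must meet a more-likely-than-not showing (weight is at least 50): on (a) the weight is 79 less the opposing 28 gives net 51, ≥ 50, so (a) meets the standard; on (b) the weight is 80 less the opposing 25 gives net 55, ≥ 50, so (b) meets the standard; on (c) the weight is 44, which does not reach 50, so (c) does not meet the standard; on (d) the weight is 49, < 50, so (d) does not meet the standard.
  Not every element is met, so the applicant fails to carry Stage 1.
So the authority prevails.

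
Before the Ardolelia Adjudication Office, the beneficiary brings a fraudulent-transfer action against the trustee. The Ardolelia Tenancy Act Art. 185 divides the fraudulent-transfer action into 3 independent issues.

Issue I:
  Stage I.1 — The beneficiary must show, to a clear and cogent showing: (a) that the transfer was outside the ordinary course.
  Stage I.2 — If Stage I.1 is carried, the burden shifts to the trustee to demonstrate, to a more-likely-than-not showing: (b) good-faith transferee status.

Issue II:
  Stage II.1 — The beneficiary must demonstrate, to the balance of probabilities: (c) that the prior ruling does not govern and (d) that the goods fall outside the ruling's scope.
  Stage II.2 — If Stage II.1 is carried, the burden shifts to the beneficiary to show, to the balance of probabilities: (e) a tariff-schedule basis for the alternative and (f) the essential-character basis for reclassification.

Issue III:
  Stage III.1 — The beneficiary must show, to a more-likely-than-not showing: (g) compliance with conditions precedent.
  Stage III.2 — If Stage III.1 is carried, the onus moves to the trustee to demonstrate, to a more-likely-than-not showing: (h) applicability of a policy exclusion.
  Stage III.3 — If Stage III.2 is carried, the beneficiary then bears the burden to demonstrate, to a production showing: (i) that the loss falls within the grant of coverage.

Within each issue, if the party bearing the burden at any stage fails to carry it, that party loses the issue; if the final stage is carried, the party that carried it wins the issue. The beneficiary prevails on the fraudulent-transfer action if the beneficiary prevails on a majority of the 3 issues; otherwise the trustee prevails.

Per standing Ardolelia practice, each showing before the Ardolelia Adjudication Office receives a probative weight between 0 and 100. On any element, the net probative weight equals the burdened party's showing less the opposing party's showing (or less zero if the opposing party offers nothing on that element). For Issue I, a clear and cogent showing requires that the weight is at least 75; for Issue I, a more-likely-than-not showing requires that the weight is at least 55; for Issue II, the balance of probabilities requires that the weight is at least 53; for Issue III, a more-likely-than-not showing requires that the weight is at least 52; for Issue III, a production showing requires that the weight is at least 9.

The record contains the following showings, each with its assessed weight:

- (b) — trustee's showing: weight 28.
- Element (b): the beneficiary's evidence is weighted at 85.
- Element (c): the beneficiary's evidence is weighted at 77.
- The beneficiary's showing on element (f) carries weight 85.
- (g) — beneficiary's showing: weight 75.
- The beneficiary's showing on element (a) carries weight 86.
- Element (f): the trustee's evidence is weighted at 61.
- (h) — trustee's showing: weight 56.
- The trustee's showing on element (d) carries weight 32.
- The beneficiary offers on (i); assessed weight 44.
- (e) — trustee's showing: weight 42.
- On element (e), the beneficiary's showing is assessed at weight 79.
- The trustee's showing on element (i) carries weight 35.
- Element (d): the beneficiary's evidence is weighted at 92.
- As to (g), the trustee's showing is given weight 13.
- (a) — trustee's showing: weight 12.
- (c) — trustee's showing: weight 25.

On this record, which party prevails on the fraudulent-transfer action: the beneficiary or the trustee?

trustee

— Issue I —
At Stage I.1 the beneficiary must meet a clear and cogent showing (weight is at least 75): on (a) the weight is 86 less the opposing 12 gives net 74, < 75, so (a) does not meet the standard.
  The beneficiary does not carry Stage I.1.
The analysis ends at Stage I.1; the trustee prevails on this issue.
— Issue II —
Stage II.1 — burden on beneficiary; standard: the balance of probabilities (weight is at least 53).
    (c): 77 − 25 = 52 < 53 [not met]
    (d): 92 − 32 = 60 ≥ 53 [met]
  The beneficiary does not carry Stage II.1.
So the trustee prevails on this issue.
— Issue III —
Stage III.1 (beneficiary, a more-likely-than-not showing, weight is at least 52): (g) net 75−13=62 ≥ 52 — meets.
  Stage III.1 carried; the burden shifts to the trustee.
Stage III.2 (trustee, a more-likely-than-not showing, weight is at least 52): (h) 56 ≥ 52 — meets.
  Stage III.2 carried; the burden shifts to the beneficiary.
Stage III.3 (beneficiary, a production showing, weight is at least 9): (i) net 44−35=9 ≥ 9 — meets.
  Stage III.3 carried; the final stage is satisfied.
All stages carried — the beneficiary prevails on this issue.
Per-issue: Issue I → trustee; Issue II → trustee; Issue III → beneficiary. The beneficiary must prevail on a majority of issues; overall, the trustee prevails.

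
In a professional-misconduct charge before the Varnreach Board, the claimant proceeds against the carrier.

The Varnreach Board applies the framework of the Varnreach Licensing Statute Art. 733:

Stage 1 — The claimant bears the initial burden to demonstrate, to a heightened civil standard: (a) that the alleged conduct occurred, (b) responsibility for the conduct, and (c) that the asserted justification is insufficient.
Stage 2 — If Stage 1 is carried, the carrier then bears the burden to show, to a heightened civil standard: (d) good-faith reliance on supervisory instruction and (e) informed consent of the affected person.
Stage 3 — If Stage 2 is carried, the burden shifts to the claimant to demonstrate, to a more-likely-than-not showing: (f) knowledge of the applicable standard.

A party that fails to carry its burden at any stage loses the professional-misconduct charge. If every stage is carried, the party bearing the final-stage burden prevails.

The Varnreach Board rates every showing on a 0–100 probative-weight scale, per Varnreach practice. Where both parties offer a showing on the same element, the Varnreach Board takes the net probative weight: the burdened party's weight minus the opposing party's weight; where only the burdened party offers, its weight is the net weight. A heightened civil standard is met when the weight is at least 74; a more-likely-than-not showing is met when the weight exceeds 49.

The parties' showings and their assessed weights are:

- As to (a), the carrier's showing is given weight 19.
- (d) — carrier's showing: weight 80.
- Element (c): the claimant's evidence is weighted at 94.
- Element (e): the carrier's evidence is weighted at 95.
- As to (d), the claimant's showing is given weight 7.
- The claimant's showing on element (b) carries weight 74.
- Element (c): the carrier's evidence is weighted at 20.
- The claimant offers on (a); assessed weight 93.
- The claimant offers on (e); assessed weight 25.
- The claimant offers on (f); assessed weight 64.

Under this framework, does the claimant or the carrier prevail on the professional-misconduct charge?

claimant

Stage 1 (claimant, a heightened civil standard, weight is at least 74): (a) net 93−19=74 ≥ 74 — meets; (b) 74 ≥ 74 — meets; (c) net 94−20=74 ≥ 74 — meets.
  All elements met. The burden passes to the carrier.
Stage 2 (carrier, a heightened civil standard, weight is at least 74): (d) net 80−7=73 < 74 — fails; (e) net 95−25=70 < 74 — fails.
  Not every element is met, so the carrier fails to carry Stage 2.
The claimant prevails.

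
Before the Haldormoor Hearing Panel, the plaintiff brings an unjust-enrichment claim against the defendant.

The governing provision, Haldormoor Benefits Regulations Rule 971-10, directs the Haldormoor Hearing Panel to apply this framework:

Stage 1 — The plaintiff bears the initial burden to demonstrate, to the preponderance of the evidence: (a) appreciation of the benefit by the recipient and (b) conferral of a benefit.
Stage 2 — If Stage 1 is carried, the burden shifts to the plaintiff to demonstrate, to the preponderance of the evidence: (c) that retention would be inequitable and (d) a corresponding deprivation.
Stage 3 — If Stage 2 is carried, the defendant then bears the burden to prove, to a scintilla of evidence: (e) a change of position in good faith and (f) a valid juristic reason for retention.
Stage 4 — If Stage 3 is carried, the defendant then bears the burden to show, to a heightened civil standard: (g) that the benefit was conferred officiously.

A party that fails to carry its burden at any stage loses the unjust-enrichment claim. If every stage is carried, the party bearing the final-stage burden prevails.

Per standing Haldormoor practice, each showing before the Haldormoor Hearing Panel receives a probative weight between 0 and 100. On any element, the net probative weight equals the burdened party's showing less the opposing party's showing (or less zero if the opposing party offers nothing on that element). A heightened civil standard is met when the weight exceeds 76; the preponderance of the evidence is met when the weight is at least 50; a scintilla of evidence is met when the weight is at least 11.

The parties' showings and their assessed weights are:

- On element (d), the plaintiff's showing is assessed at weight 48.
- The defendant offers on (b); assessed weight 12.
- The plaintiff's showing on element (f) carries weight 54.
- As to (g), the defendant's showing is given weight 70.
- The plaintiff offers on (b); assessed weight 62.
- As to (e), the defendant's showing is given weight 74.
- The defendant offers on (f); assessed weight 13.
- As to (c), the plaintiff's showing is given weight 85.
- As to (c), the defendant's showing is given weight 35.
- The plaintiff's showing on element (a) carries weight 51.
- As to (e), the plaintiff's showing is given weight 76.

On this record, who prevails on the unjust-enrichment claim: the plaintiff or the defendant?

defendant

Stage 1 (plaintiff, the preponderance of the evidence, weight is at least 50): (a) 51 ≥ 50 — meets; (b) net 62−12=50 ≥ 50 — meets.
  All elements met. The plaintiff retains the burden for Stage 2.
Stage 2 (plaintiff, the preponderance of the evidence, weight is at least 50): (c) net 85−35=50 ≥ 50 — meets; (d) 48 < 50 — fails.
  Not every element is met, so the plaintiff fails to carry Stage 2.
The defendant prevails.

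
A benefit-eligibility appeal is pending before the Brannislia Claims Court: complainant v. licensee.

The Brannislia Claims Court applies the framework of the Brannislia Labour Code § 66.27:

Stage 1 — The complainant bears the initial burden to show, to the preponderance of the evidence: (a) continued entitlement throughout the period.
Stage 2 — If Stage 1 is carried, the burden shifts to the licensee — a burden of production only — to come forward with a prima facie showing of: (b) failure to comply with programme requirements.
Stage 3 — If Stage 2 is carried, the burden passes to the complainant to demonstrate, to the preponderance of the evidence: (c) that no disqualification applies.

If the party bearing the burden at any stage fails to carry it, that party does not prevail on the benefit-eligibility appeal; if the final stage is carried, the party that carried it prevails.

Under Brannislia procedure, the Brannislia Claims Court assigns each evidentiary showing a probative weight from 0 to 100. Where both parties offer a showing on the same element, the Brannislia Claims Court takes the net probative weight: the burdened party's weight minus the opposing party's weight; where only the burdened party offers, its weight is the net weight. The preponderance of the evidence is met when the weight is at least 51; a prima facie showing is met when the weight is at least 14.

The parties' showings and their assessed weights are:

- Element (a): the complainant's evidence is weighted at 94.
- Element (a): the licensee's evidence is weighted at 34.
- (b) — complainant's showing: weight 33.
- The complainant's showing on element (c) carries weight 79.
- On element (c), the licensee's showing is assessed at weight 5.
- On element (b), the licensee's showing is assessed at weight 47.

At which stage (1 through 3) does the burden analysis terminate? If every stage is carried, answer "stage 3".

stage 3

Stage 1 (complainant, the preponderance of the evidence, weight is at least 51): (a) net 94−34=60 ≥ 51 — meets.
  Stage 1 carried; the burden shifts to the licensee.
Stage 2 (licensee, a prima facie showing, weight is at least 14): (b) net 47−33=14 ≥ 14 — meets.
  The licensee carries Stage 2; the complainant now bears the burden.
Stage 3 (complainant, the preponderance of the evidence, weight is at least 51): (c) net 79−5=74 ≥ 51 — meets.
  All elements met at the final stage.
With every stage satisfied, the complainant prevails.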